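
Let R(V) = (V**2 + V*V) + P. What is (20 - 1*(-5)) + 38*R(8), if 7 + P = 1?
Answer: 4661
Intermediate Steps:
P = -6 (P = -7 + 1 = -6)
R(V) = -6 + 2*V**2 (R(V) = (V**2 + V*V) - 6 = (V**2 + V**2) - 6 = 2*V**2 - 6 = -6 + 2*V**2)
(20 - 1*(-5)) + 38*R(8) = (20 - 1*(-5)) + 38*(-6 + 2*8**2) = (20 + 5) + 38*(-6 + 2*64) = 25 + 38*(-6 + 128) = 25 + 38*122 = 25 + 4636 = 4661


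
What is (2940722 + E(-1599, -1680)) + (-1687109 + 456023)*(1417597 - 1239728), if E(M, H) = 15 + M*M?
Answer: -218966538196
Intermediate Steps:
E(M, H) = 15 + M²
(2940722 + E(-1599, -1680)) + (-1687109 + 456023)*(1417597 - 1239728) = (2940722 + (15 + (-1599)²)) + (-1687109 + 456023)*(1417597 - 1239728) = (2940722 + (15 + 2556801)) - 1231086*177869 = (2940722 + 2556816) - 218972035734 = 5497538 - 218972035734 = -218966538196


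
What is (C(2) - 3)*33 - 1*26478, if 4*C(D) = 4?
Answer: -26544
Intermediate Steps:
C(D) = 1 (C(D) = (¼)*4 = 1)
(C(2) - 3)*33 - 1*26478 = (1 - 3)*33 - 1*26478 = -2*33 - 26478 = -66 - 26478 = -26544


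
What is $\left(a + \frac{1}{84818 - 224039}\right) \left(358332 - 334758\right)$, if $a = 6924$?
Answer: $\frac{7574846423174}{46407} \approx 1.6323 \cdot 10^{8}$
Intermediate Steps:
$\left(a + \frac{1}{84818 - 224039}\right) \left(358332 - 334758\right) = \left(6924 + \frac{1}{84818 - 224039}\right) \left(358332 - 334758\right) = \left(6924 + \frac{1}{-139221}\right) 23574 = \left(6924 - \frac{1}{139221}\right) 23574 = \frac{963966203}{139221} \cdot 23574 = \frac{7574846423174}{46407}$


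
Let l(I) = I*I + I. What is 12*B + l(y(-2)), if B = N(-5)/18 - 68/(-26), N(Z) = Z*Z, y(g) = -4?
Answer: 2342/39 ≈ 60.051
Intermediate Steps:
N(Z) = Z²
l(I) = I + I² (l(I) = I² + I = I + I²)
B = 937/234 (B = (-5)²/18 - 68/(-26) = 25*(1/18) - 68*(-1/26) = 25/18 + 34/13 = 937/234 ≈ 4.0043)
12*B + l(y(-2)) = 12*(937/234) - 4*(1 - 4) = 1874/39 - 4*(-3) = 1874/39 + 12 = 2342/39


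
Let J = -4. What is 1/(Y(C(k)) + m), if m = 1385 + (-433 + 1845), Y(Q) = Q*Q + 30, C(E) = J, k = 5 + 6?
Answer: 1/2843 ≈ 0.00035174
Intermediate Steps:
k = 11
C(E) = -4
Y(Q) = 30 + Q**2 (Y(Q) = Q**2 + 30 = 30 + Q**2)
m = 2797 (m = 1385 + 1412 = 2797)
1/(Y(C(k)) + m) = 1/((30 + (-4)**2) + 2797) = 1/((30 + 16) + 2797) = 1/(46 + 2797) = 1/2843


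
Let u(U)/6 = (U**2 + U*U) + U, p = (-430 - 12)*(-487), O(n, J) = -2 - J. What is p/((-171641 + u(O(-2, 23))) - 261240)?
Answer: -215254/425531 ≈ -0.50585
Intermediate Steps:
p = 215254 (p = -442*(-487) = 215254)
u(U) = 6*U + 12*U**2 (u(U) = 6*((U**2 + U*U) + U) = 6*((U**2 + U**2) + U) = 6*(2*U**2 + U) = 6*(U + 2*U**2) = 6*U + 12*U**2)
p/((-171641 + u(O(-2, 23))) - 261240) = 215254/((-171641 + 6*(-2 - 1*23)*(1 + 2*(-2 - 1*23))) - 261240) = 215254/((-171641 + 6*(-2 - 23)*(1 + 2*(-2 - 23))) - 261240) = 215254/((-171641 + 6*(-25)*(1 + 2*(-25))) - 261240) = 215254/((-171641 + 6*(-25)*(1 - 50)) - 261240) = 215254/((-171641 + 6*(-25)*(-49)) - 261240) = 215254/((-171641 + 7350) - 261240) = 215254/(-164291 - 261240) = 215254/(-425531) = 215254*(-1/425531) = -215254/425531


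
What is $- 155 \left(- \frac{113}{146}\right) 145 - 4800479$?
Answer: $- \frac{698330259}{146} \approx -4.7831 \cdot 10^{6}$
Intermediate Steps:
$- 155 \left(- \frac{113}{146}\right) 145 - 4800479 = - 155 \left(\left(-113\right) \frac{1}{146}\right) 145 - 4800479 = \left(-155\right) \left(- \frac{113}{146}\right) 145 - 4800479 = \frac{17515}{146} \cdot 145 - 4800479 = \frac{2539675}{146} - 4800479 = - \frac{698330259}{146}$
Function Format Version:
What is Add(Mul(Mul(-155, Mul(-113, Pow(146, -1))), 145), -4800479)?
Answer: Rational(-698330259, 146) ≈ -4.7831e+6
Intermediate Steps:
Add(Mul(Mul(-155, Mul(-113, Pow(146, -1))), 145), -4800479) = Add(Mul(Mul(-155, Mul(-113, Rational(1, 146))), 145), -4800479) = Add(Mul(Mul(-155, Rational(-113, 146)), 145), -4800479) = Add(Mul(Rational(17515, 146), 145), -4800479) = Add(Rational(2539675, 146), -4800479) = Rational(-698330259, 146)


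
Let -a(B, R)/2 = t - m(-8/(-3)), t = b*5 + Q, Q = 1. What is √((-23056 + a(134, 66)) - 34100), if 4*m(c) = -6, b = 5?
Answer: I*√57211 ≈ 239.19*I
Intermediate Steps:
m(c) = -3/2 (m(c) = (¼)*(-6) = -3/2)
t = 26 (t = 5*5 + 1 = 25 + 1 = 26)
a(B, R) = -55 (a(B, R) = -2*(26 - 1*(-3/2)) = -2*(26 + 3/2) = -2*55/2 = -55)
√((-23056 + a(134, 66)) - 34100) = √((-23056 - 55) - 34100) = √(-23111 - 34100) = √(-57211) = I*√57211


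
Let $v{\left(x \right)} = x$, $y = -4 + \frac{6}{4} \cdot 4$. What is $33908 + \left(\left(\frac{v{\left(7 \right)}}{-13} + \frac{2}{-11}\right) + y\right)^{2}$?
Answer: $\frac{693418181}{20449} \approx 33910.0$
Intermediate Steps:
$y = 2$ ($y = -4 + 6 \cdot \frac{1}{4} \cdot 4 = -4 + \frac{3}{2} \cdot 4 = -4 + 6 = 2$)
$33908 + \left(\left(\frac{v{\left(7 \right)}}{-13} + \frac{2}{-11}\right) + y\right)^{2} = 33908 + \left(\left(\frac{7}{-13} + \frac{2}{-11}\right) + 2\right)^{2} = 33908 + \left(\left(7 \left(- \frac{1}{13}\right) + 2 \left(- \frac{1}{11}\right)\right) + 2\right)^{2} = 33908 + \left(\left(- \frac{7}{13} - \frac{2}{11}\right) + 2\right)^{2} = 33908 + \left(- \frac{103}{143} + 2\right)^{2} = 33908 + \left(\frac{183}{143}\right)^{2} = 33908 + \frac{33489}{20449} = \frac{693418181}{20449}$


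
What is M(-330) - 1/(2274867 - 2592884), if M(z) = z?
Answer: -104945609/318017 ≈ -330.00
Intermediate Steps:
M(-330) - 1/(2274867 - 2592884) = -330 - 1/(2274867 - 2592884) = -330 - 1/(-318017) = -330 - 1*(-1/318017) = -330 + 1/318017 = -104945609/318017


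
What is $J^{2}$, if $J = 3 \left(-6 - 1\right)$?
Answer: $441$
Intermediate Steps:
$J = -21$ ($J = 3 \left(-7\right) = -21$)
$J^{2} = \left(-21\right)^{2} = 441$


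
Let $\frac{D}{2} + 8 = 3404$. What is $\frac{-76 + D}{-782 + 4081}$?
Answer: $\frac{6716}{3299} \approx 2.0358$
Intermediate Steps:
$D = 6792$ ($D = -16 + 2 \cdot 3404 = -16 + 6808 = 6792$)
$\frac{-76 + D}{-782 + 4081} = \frac{-76 + 6792}{-782 + 4081} = \frac{6716}{3299}$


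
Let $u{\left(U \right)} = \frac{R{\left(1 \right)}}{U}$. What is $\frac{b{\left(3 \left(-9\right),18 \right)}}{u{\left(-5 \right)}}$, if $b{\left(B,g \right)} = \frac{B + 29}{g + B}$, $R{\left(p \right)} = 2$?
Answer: $\frac{5}{9} \approx 0.55556$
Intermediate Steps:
$b{\left(B,g \right)} = \frac{29 + B}{B + g}$
$u{\left(U \right)} = \frac{2}{U}$
$\frac{b{\left(3 \left(-9\right),18 \right)}}{u{\left(-5 \right)}} = \frac{\frac{1}{3 \left(-9\right) + 18} \left(29 + 3 \left(-9\right)\right)}{2 \frac{1}{-5}} = \frac{\frac{1}{-27 + 18} \left(29 - 27\right)}{2 \left(- \frac{1}{5}\right)} = \frac{\frac{1}{-9} \cdot 2}{- \frac{2}{5}} = \left(- \frac{1}{9}\right) 2 \left(- \frac{5}{2}\right) = \left(- \frac{2}{9}\right) \left(- \frac{5}{2}\right) = \frac{5}{9}$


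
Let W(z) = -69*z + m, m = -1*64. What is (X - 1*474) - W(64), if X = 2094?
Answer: 6100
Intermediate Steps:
m = -64
W(z) = -64 - 69*z (W(z) = -69*z - 64 = -64 - 69*z)
(X - 1*474) - W(64) = (2094 - 1*474) - (-64 - 69*64) = (2094 - 474) - (-64 - 4416) = 1620 - 1*(-4480) = 1620 + 4480 = 6100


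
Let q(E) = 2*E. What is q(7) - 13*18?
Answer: -220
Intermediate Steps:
q(7) - 13*18 = 2*7 - 13*18 = 14 - 234 = -220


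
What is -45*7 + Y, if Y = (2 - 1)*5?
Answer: -310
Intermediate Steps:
Y = 5 (Y = 1*5 = 5)
-45*7 + Y = -45*7 + 5 = -315 + 5 = -310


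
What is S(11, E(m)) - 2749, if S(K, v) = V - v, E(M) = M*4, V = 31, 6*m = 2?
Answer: -8158/3 ≈ -2719.3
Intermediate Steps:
m = ⅓ (m = (⅙)*2 = ⅓ ≈ 0.33333)
E(M) = 4*M
S(K, v) = 31 - v
S(11, E(m)) - 2749 = (31 - 4/3) - 2749 = 89/3 - 2749 = -8158/3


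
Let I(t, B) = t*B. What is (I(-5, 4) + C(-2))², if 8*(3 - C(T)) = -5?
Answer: 17161/64 ≈ 268.14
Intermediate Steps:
C(T) = 29/8 (C(T) = 3 - ⅛*(-5) = 3 + 5/8 = 29/8)
I(t, B) = B*t
(I(-5, 4) + C(-2))² = (4*(-5) + 29/8)² = (-20 + 29/8)² = (-131/8)² = 17161/64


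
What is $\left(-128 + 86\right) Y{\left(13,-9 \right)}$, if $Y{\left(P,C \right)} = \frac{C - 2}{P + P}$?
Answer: $\frac{231}{13} \approx 17.769$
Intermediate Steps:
$Y{\left(P,C \right)} = \frac{-2 + C}{2 P}$
$\left(-128 + 86\right) Y{\left(13,-9 \right)} = \left(-128 + 86\right) \frac{-2 - 9}{2 \cdot 13} = - 42 \cdot \frac{1}{2} \cdot \frac{1}{13} \left(-11\right) = \left(-42\right) \left(- \frac{11}{26}\right) = \frac{231}{13}$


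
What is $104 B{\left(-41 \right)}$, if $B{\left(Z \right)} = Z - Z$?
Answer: $0$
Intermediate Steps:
$B{\left(Z \right)} = 0$
$104 B{\left(-41 \right)} = 104 \cdot 0 = 0$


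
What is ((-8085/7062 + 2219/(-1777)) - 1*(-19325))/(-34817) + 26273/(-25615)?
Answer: -11405877126289/7215875823670 ≈ -1.5807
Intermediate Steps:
((-8085/7062 + 2219/(-1777)) - 1*(-19325))/(-34817) + 26273/(-25615) = ((-8085*1/7062 + 2219*(-1/1777)) + 19325)*(-1/34817) + 26273*(-1/25615) = ((-245/214 - 2219/1777) + 19325)*(-1/34817) - 559/545 = (-910231/380278 + 19325)*(-1/34817) - 559/545 = (7347962119/380278)*(-1/34817) - 559/545 = -7347962119/13240139126 - 559/545 = -11405877126289/7215875823670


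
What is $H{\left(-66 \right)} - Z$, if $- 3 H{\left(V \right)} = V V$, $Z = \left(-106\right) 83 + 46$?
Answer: $7300$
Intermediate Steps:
$Z = -8752$ ($Z = -8798 + 46 = -8752$)
$H{\left(V \right)} = - \frac{V^{2}}{3}$ ($H{\left(V \right)} = - \frac{V V}{3} = - \frac{V^{2}}{3}$)
$H{\left(-66 \right)} - Z = - \frac{\left(-66\right)^{2}}{3} - -8752 = \left(- \frac{1}{3}\right) 4356 + 8752 = -1452 + 8752 = 7300$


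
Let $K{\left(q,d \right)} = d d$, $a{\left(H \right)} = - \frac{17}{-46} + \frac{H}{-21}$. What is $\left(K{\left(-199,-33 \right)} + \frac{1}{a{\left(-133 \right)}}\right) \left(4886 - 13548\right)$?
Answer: $- \frac{8726644506}{925} \approx -9.4342 \cdot 10^{6}$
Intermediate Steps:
$a{\left(H \right)} = \frac{17}{46} - \frac{H}{21}$ ($a{\left(H \right)} = \left(-17\right) \left(- \frac{1}{46}\right) + H \left(- \frac{1}{21}\right) = \frac{17}{46} - \frac{H}{21}$)
$K{\left(q,d \right)} = d^{2}$
$\left(K{\left(-199,-33 \right)} + \frac{1}{a{\left(-133 \right)}}\right) \left(4886 - 13548\right) = \left(\left(-33\right)^{2} + \frac{1}{\frac{17}{46} - - \frac{19}{3}}\right) \left(4886 - 13548\right) = \left(1089 + \frac{1}{\frac{17}{46} + \frac{19}{3}}\right) \left(-8662\right) = \left(1089 + \frac{1}{\frac{925}{138}}\right) \left(-8662\right) = \left(1089 + \frac{138}{925}\right) \left(-8662\right) = \frac{1007463}{925} \left(-8662\right) = - \frac{8726644506}{925}$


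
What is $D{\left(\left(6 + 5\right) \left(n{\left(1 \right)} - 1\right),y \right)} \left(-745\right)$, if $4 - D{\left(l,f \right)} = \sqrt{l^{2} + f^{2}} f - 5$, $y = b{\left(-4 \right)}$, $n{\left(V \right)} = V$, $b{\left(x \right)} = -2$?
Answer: $-9685$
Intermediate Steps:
$y = -2$
$D{\left(l,f \right)} = 9 - f \sqrt{f^{2} + l^{2}}$ ($D{\left(l,f \right)} = 4 - \left(\sqrt{l^{2} + f^{2}} f - 5\right) = 4 - \left(\sqrt{f^{2} + l^{2}} f - 5\right) = 4 - \left(f \sqrt{f^{2} + l^{2}} - 5\right) = 4 - \left(-5 + f \sqrt{f^{2} + l^{2}}\right) = 9 - f \sqrt{f^{2} + l^{2}}$)
$D{\left(\left(6 + 5\right) \left(n{\left(1 \right)} - 1\right),y \right)} \left(-745\right) = \left(9 - - 2 \sqrt{\left(-2\right)^{2} + \left(\left(6 + 5\right) \left(1 - 1\right)\right)^{2}}\right) \left(-745\right) = \left(9 - - 2 \sqrt{4 + \left(11 \cdot 0\right)^{2}}\right) \left(-745\right) = \left(9 - - 2 \sqrt{4 + 0^{2}}\right) \left(-745\right) = \left(9 - - 2 \sqrt{4 + 0}\right) \left(-745\right) = \left(9 - - 2 \sqrt{4}\right) \left(-745\right) = \left(9 - \left(-2\right) 2\right) \left(-745\right) = \left(9 + 4\right) \left(-745\right) = 13 \left(-745\right) = -9685$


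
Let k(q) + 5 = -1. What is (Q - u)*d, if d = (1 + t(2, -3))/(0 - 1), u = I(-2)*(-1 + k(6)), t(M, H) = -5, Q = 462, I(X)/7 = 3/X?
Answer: 1554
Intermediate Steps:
I(X) = 21/X (I(X) = 7*(3/X) = 21/X)
k(q) = -6 (k(q) = -5 - 1 = -6)
u = 147/2 (u = (21/(-2))*(-1 - 6) = (21*(-1/2))*(-7) = -21/2*(-7) = 147/2 ≈ 73.500)
d = 4 (d = (1 - 5)/(0 - 1) = -4/(-1) = -4*(-1) = 4)
(Q - u)*d = (462 - 1*147/2)*4 = (462 - 147/2)*4 = (777/2)*4 = 1554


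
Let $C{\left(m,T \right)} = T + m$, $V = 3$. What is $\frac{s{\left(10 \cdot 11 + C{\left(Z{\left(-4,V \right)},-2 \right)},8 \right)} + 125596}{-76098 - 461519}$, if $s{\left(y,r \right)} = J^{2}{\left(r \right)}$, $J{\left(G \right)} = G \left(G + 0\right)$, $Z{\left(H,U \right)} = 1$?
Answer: $- \frac{129692}{537617} \approx -0.24124$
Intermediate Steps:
$J{\left(G \right)} = G^{2}$ ($J{\left(G \right)} = G G = G^{2}$)
$s{\left(y,r \right)} = r^{4}$ ($s{\left(y,r \right)} = \left(r^{2}\right)^{2} = r^{4}$)
$\frac{s{\left(10 \cdot 11 + C{\left(Z{\left(-4,V \right)},-2 \right)},8 \right)} + 125596}{-76098 - 461519} = \frac{8^{4} + 125596}{-76098 - 461519} = \frac{4096 + 125596}{-537617} = 129692 \left(- \frac{1}{537617}\right) = - \frac{129692}{537617}$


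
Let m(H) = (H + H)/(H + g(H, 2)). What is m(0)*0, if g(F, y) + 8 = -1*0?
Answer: 0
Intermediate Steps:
g(F, y) = -8 (g(F, y) = -8 - 1*0 = -8 + 0 = -8)
m(H) = 2*H/(-8 + H) (m(H) = (H + H)/(H - 8) = (2*H)/(-8 + H) = 2*H/(-8 + H))
m(0)*0 = (2*0/(-8 + 0))*0 = (2*0/(-8))*0 = (2*0*(-⅛))*0 = 0*0 = 0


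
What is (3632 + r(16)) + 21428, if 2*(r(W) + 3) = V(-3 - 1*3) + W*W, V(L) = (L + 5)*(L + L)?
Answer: 25191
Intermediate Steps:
V(L) = 2*L*(5 + L) (V(L) = (5 + L)*(2*L) = 2*L*(5 + L))
r(W) = 3 + W²/2 (r(W) = -3 + (2*(-3 - 1*3)*(5 + (-3 - 1*3)) + W*W)/2 = -3 + (2*(-3 - 3)*(5 + (-3 - 3)) + W²)/2 = -3 + (2*(-6)*(5 - 6) + W²)/2 = -3 + (2*(-6)*(-1) + W²)/2 = -3 + (12 + W²)/2 = -3 + (6 + W²/2) = 3 + W²/2)
(3632 + r(16)) + 21428 = (3632 + (3 + (½)*16²)) + 21428 = (3632 + (3 + (½)*256)) + 21428 = (3632 + (3 + 128)) + 21428 = (3632 + 131) + 21428 = 3763 + 21428 = 25191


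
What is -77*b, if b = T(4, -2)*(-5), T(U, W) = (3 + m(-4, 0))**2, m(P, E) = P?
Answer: 385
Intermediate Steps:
T(U, W) = 1 (T(U, W) = (3 - 4)**2 = (-1)**2 = 1)
b = -5 (b = 1*(-5) = -5)
-77*b = -77*(-5) = 385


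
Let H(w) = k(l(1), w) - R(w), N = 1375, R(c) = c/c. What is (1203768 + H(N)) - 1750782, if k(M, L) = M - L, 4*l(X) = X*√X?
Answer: -2193559/4 ≈ -5.4839e+5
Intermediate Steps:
R(c) = 1
l(X) = X^(3/2)/4 (l(X) = (X*√X)/4 = X^(3/2)/4)
H(w) = -¾ - w (H(w) = (1^(3/2)/4 - w) - 1*1 = ((¼)*1 - w) - 1 = (¼ - w) - 1 = -¾ - w)
(1203768 + H(N)) - 1750782 = (1203768 + (-¾ - 1*1375)) - 1750782 = (1203768 + (-¾ - 1375)) - 1750782 = (1203768 - 5503/4) - 1750782 = 4809569/4 - 1750782 = -2193559/4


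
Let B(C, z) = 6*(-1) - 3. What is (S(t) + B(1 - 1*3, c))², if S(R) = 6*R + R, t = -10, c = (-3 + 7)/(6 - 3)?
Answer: 6241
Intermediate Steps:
c = 4/3 ≈ 1.3333
B(C, z) = -9 (B(C, z) = -6 - 3 = -9)
S(R) = 7*R
(S(t) + B(1 - 1*3, c))² = (7*(-10) - 9)² = (-70 - 9)² = (-79)² = 6241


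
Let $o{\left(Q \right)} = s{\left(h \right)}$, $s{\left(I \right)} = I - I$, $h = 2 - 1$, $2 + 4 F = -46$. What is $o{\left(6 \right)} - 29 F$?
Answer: $348$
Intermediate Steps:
$F = -12$ ($F = - \frac{1}{2} + \frac{1}{4} \left(-46\right) = - \frac{1}{2} - \frac{23}{2} = -12$)
$h = 1$
$s{\left(I \right)} = 0$
$o{\left(Q \right)} = 0$
$o{\left(6 \right)} - 29 F = 0 - -348 = 0 + 348 = 348$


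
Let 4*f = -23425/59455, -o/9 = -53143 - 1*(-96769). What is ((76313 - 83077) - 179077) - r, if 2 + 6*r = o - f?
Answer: -34360713925/285384 ≈ -1.2040e+5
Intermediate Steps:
o = -392634 (o = -9*(-53143 - 1*(-96769)) = -9*(-53143 + 96769) = -9*43626 = -392634)
f = -4685/47564 (f = (-23425/59455)/4 = (-23425*1/59455)/4 = (¼)*(-4685/11891) = -4685/47564 ≈ -0.098499)
r = -18675334019/285384 (r = -⅓ + (-392634 - 1*(-4685/47564))/6 = -⅓ + (-392634 + 4685/47564)/6 = -⅓ + (⅙)*(-18675238891/47564) = -⅓ - 18675238891/285384 = -18675334019/285384 ≈ -65439.)
((76313 - 83077) - 179077) - r = ((76313 - 83077) - 179077) - 1*(-18675334019/285384) = (-6764 - 179077) + 18675334019/285384 = -185841 + 18675334019/285384 = -34360713925/285384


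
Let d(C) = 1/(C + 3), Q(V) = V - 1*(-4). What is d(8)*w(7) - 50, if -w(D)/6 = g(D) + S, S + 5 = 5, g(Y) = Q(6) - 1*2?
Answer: -598/11 ≈ -54.364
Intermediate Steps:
Q(V) = 4 + V (Q(V) = V + 4 = 4 + V)
g(Y) = 8 (g(Y) = (4 + 6) - 1*2 = 10 - 2 = 8)
S = 0 (S = -5 + 5 = 0)
d(C) = 1/(3 + C)
w(D) = -48 (w(D) = -6*(8 + 0) = -6*8 = -48)
d(8)*w(7) - 50 = -48/(3 + 8) - 50 = -48/11 - 50 = -598/11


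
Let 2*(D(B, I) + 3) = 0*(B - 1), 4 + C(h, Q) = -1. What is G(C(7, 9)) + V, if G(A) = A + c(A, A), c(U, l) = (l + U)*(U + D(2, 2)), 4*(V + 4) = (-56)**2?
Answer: 855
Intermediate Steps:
C(h, Q) = -5 (C(h, Q) = -4 - 1 = -5)
D(B, I) = -3 (D(B, I) = -3 + (0*(B - 1))/2 = -3 + (0*(-1 + B))/2 = -3 + (1/2)*0 = -3 + 0 = -3)
V = 780 (V = -4 + (1/4)*(-56)**2 = -4 + (1/4)*3136 = -4 + 784 = 780)
c(U, l) = (-3 + U)*(U + l) (c(U, l) = (l + U)*(U - 3) = (U + l)*(-3 + U) = (-3 + U)*(U + l))
G(A) = -5*A + 2*A**2 (G(A) = A + (A**2 - 3*A - 3*A + A*A) = A + (A**2 - 3*A - 3*A + A**2) = A + (-6*A + 2*A**2) = -5*A + 2*A**2)
G(C(7, 9)) + V = -5*(-5 + 2*(-5)) + 780 = -5*(-5 - 10) + 780 = -5*(-15) + 780 = 75 + 780 = 855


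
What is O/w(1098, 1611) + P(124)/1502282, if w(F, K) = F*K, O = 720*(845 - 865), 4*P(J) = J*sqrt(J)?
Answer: -800/98271 + 31*sqrt(31)/751141 ≈ -0.0079110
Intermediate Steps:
P(J) = J**(3/2)/4 (P(J) = (J*sqrt(J))/4 = J**(3/2)/4)
O = -14400 (O = 720*(-20) = -14400)
O/w(1098, 1611) + P(124)/1502282 = -14400/(1098*1611) + (124**(3/2)/4)/1502282 = -14400/1768878 + ((248*sqrt(31))/4)*(1/1502282) = -14400*1/1768878 + (62*sqrt(31))*(1/1502282) = -800/98271 + 31*sqrt(31)/751141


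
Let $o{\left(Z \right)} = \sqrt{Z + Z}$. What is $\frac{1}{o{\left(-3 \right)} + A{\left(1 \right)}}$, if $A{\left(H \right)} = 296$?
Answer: $\frac{148}{43811} - \frac{i \sqrt{6}}{87622} \approx 0.0033781 - 2.7955 \cdot 10^{-5} i$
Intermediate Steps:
$o{\left(Z \right)} = \sqrt{2} \sqrt{Z}$ ($o{\left(Z \right)} = \sqrt{2 Z} = \sqrt{2} \sqrt{Z}$)
$\frac{1}{o{\left(-3 \right)} + A{\left(1 \right)}} = \frac{1}{\sqrt{2} \sqrt{-3} + 296} = \frac{1}{\sqrt{2} i \sqrt{3} + 296} = \frac{1}{i \sqrt{6} + 296} = \frac{1}{296 + i \sqrt{6}}$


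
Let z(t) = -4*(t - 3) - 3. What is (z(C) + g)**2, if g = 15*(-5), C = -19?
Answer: 100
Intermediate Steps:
z(t) = 9 - 4*t (z(t) = -4*(-3 + t) - 3 = (12 - 4*t) - 3 = 9 - 4*t)
g = -75
(z(C) + g)**2 = ((9 - 4*(-19)) - 75)**2 = ((9 + 76) - 75)**2 = (85 - 75)**2 = 10**2 = 100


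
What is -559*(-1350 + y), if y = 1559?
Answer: -116831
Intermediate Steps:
-559*(-1350 + y) = -559*(-1350 + 1559) = -559*209 = -116831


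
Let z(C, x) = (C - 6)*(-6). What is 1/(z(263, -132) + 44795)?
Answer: 1/43253 ≈ 2.3120e-5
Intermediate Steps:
z(C, x) = 36 - 6*C (z(C, x) = (-6 + C)*(-6) = 36 - 6*C)
1/(z(263, -132) + 44795) = 1/((36 - 6*263) + 44795) = 1/((36 - 1578) + 44795) = 1/(-1542 + 44795) = 1/43253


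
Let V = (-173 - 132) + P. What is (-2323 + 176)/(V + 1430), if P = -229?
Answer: -2147/896 ≈ -2.3962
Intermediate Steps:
V = -534 (V = (-173 - 132) - 229 = -305 - 229 = -534)
(-2323 + 176)/(V + 1430) = (-2323 + 176)/(-534 + 1430) = -2147/896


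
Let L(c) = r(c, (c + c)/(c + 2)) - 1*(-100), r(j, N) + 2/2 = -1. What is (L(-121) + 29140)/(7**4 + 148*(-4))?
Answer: 9746/603 ≈ 16.163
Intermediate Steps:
r(j, N) = -2 (r(j, N) = -1 - 1 = -2)
L(c) = 98 (L(c) = -2 - 1*(-100) = -2 + 100 = 98)
(L(-121) + 29140)/(7**4 + 148*(-4)) = (98 + 29140)/(7**4 + 148*(-4)) = 29238/(2401 - 592) = 29238/1809 = 29238*(1/1809) = 9746/603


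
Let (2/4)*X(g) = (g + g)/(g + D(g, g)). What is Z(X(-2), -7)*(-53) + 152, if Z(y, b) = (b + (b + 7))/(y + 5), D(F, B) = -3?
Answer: 6871/33 ≈ 208.21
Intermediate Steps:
X(g) = 4*g/(-3 + g) (X(g) = 2*((g + g)/(g - 3)) = 2*((2*g)/(-3 + g)) = 2*(2*g/(-3 + g)) = 4*g/(-3 + g))
Z(y, b) = (7 + 2*b)/(5 + y) (Z(y, b) = (b + (7 + b))/(5 + y) = (7 + 2*b)/(5 + y))
Z(X(-2), -7)*(-53) + 152 = ((7 + 2*(-7))/(5 + 4*(-2)/(-3 - 2)))*(-53) + 152 = ((7 - 14)/(5 + 4*(-2)/(-5)))*(-53) + 152 = (-7/(5 + 4*(-2)*(-1/5)))*(-53) + 152 = (-7/(5 + 8/5))*(-53) + 152 = (-7/(33/5))*(-53) + 152 = ((5/33)*(-7))*(-53) + 152 = -35/33*(-53) + 152 = 1855/33 + 152 = 6871/33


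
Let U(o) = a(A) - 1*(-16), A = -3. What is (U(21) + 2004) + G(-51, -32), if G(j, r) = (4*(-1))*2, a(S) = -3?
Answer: 2009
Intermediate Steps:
G(j, r) = -8 (G(j, r) = -4*2 = -8)
U(o) = 13 (U(o) = -3 - 1*(-16) = -3 + 16 = 13)
(U(21) + 2004) + G(-51, -32) = (13 + 2004) - 8 = 2017 - 8 = 2009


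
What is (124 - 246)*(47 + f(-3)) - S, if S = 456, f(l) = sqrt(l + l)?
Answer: -6190 - 122*I*sqrt(6) ≈ -6190.0 - 298.84*I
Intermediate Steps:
f(l) = sqrt(2)*sqrt(l) (f(l) = sqrt(2*l) = sqrt(2)*sqrt(l))
(124 - 246)*(47 + f(-3)) - S = (124 - 246)*(47 + sqrt(2)*sqrt(-3)) - 1*456 = -122*(47 + sqrt(2)*(I*sqrt(3))) - 456 = -122*(47 + I*sqrt(6)) - 456 = (-5734 - 122*I*sqrt(6)) - 456 = -6190 - 122*I*sqrt(6)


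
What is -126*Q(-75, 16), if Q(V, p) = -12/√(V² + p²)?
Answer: 1512*√5881/5881 ≈ 19.716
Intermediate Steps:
Q(V, p) = -12/√(V² + p²)
-126*Q(-75, 16) = -(-1512)/√((-75)² + 16²) = -(-1512)/√(5625 + 256) = -(-1512)/√5881 = -(-1512)*√5881/5881 = 1512*√5881/5881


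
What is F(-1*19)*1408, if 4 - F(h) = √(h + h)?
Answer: 5632 - 1408*I*√38 ≈ 5632.0 - 8679.5*I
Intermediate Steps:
F(h) = 4 - √2*√h (F(h) = 4 - √(h + h) = 4 - √(2*h) = 4 - √2*√h)
F(-1*19)*1408 = (4 - √2*√(-1*19))*1408 = (4 - √2*√(-19))*1408 = (4 - √2*I*√19)*1408 = (4 - I*√38)*1408 = 5632 - 1408*I*√38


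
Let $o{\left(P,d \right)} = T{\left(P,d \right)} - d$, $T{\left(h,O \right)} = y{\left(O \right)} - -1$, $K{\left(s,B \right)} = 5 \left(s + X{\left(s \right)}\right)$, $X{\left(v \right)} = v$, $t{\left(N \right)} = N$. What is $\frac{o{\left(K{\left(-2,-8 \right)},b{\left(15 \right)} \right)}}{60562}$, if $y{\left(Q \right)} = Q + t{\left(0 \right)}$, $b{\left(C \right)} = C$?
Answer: $\frac{1}{60562} \approx 1.6512 \cdot 10^{-5}$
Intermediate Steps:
$y{\left(Q \right)} = Q$ ($y{\left(Q \right)} = Q + 0 = Q$)
$K{\left(s,B \right)} = 10 s$ ($K{\left(s,B \right)} = 5 \left(s + s\right) = 5 \cdot 2 s = 10 s$)
$T{\left(h,O \right)} = 1 + O$ ($T{\left(h,O \right)} = O - -1 = O + 1 = 1 + O$)
$o{\left(P,d \right)} = 1$ ($o{\left(P,d \right)} = \left(1 + d\right) - d = 1$)
$\frac{o{\left(K{\left(-2,-8 \right)},b{\left(15 \right)} \right)}}{60562} = 1 \cdot \frac{1}{60562} = \frac{1}{60562}$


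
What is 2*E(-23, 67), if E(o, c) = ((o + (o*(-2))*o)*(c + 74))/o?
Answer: 13254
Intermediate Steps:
E(o, c) = (74 + c)*(o - 2*o²)/o (E(o, c) = ((o + (-2*o)*o)*(74 + c))/o = ((o - 2*o²)*(74 + c))/o = ((74 + c)*(o - 2*o²))/o = (74 + c)*(o - 2*o²)/o)
2*E(-23, 67) = 2*(74 + 67 - 148*(-23) - 2*67*(-23)) = 2*(74 + 67 + 3404 + 3082) = 2*6627 = 13254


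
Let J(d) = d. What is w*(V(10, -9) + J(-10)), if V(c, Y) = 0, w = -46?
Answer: 460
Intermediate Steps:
w*(V(10, -9) + J(-10)) = -46*(0 - 10) = -46*(-10) = 460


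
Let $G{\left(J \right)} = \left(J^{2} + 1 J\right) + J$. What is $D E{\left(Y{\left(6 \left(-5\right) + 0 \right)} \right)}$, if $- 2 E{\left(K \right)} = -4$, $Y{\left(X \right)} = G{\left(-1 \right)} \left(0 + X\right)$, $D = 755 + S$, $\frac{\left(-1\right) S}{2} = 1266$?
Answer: $-3554$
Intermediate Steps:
$S = -2532$ ($S = \left(-2\right) 1266 = -2532$)
$G{\left(J \right)} = J^{2} + 2 J$ ($G{\left(J \right)} = \left(J^{2} + J\right) + J = \left(J + J^{2}\right) + J = J^{2} + 2 J$)
$D = -1777$ ($D = 755 - 2532 = -1777$)
$Y{\left(X \right)} = - X$ ($Y{\left(X \right)} = - (2 - 1) \left(0 + X\right) = \left(-1\right) 1 X = - X$)
$E{\left(K \right)} = 2$ ($E{\left(K \right)} = \left(- \frac{1}{2}\right) \left(-4\right) = 2$)
$D E{\left(Y{\left(6 \left(-5\right) + 0 \right)} \right)} = \left(-1777\right) 2 = -3554$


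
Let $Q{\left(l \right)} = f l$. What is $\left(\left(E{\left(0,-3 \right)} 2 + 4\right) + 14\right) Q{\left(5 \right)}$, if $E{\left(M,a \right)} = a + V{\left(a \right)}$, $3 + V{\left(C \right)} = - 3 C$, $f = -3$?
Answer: $-360$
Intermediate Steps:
$V{\left(C \right)} = -3 - 3 C$
$E{\left(M,a \right)} = -3 - 2 a$ ($E{\left(M,a \right)} = a - \left(3 + 3 a\right) = -3 - 2 a$)
$Q{\left(l \right)} = - 3 l$
$\left(\left(E{\left(0,-3 \right)} 2 + 4\right) + 14\right) Q{\left(5 \right)} = \left(\left(\left(-3 - -6\right) 2 + 4\right) + 14\right) \left(\left(-3\right) 5\right) = \left(\left(\left(-3 + 6\right) 2 + 4\right) + 14\right) \left(-15\right) = \left(\left(3 \cdot 2 + 4\right) + 14\right) \left(-15\right) = \left(\left(6 + 4\right) + 14\right) \left(-15\right) = \left(10 + 14\right) \left(-15\right) = 24 \left(-15\right) = -360$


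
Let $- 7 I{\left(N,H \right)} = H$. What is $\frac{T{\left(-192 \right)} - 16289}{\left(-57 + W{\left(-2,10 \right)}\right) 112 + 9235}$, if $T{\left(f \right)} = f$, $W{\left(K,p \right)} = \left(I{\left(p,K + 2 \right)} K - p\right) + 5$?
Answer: $- \frac{16481}{2291} \approx -7.1938$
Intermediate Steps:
$I{\left(N,H \right)} = - \frac{H}{7}$
$W{\left(K,p \right)} = 5 - p + K \left(- \frac{2}{7} - \frac{K}{7}\right)$ ($W{\left(K,p \right)} = \left(- \frac{K + 2}{7} K - p\right) + 5 = \left(- \frac{2 + K}{7} K - p\right) + 5 = \left(\left(- \frac{2}{7} - \frac{K}{7}\right) K - p\right) + 5 = \left(K \left(- \frac{2}{7} - \frac{K}{7}\right) - p\right) + 5 = \left(- p + K \left(- \frac{2}{7} - \frac{K}{7}\right)\right) + 5 = 5 - p + K \left(- \frac{2}{7} - \frac{K}{7}\right)$)
$\frac{T{\left(-192 \right)} - 16289}{\left(-57 + W{\left(-2,10 \right)}\right) 112 + 9235} = \frac{-192 - 16289}{\left(-57 - \left(5 - \frac{2 \left(2 - 2\right)}{7}\right)\right) 112 + 9235} = - \frac{16481}{\left(-57 - \left(5 + 0\right)\right) 112 + 9235} = - \frac{16481}{\left(-57 + \left(5 - 10 + 0\right)\right) 112 + 9235} = - \frac{16481}{\left(-57 - 5\right) 112 + 9235} = - \frac{16481}{\left(-62\right) 112 + 9235} = - \frac{16481}{-6944 + 9235} = - \frac{16481}{2291}$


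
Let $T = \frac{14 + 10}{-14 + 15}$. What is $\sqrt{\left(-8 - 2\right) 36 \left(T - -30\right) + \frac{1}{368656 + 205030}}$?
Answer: $\frac{i \sqrt{6398007780452554}}{573686} \approx 139.43 i$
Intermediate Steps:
$T = 24$ ($T = \frac{24}{1} = 24 \cdot 1 = 24$)
$\sqrt{\left(-8 - 2\right) 36 \left(T - -30\right) + \frac{1}{368656 + 205030}} = \sqrt{\left(-8 - 2\right) 36 \left(24 - -30\right) + \frac{1}{368656 + 205030}} = \sqrt{\left(-8 - 2\right) 36 \left(24 + 30\right) + \frac{1}{573686}} = \sqrt{\left(-10\right) 36 \cdot 54 + \frac{1}{573686}} = \sqrt{\left(-360\right) 54 + \frac{1}{573686}} = \sqrt{-19440 + \frac{1}{573686}} = \sqrt{- \frac{11152455839}{573686}} = \frac{i \sqrt{6398007780452554}}{573686}$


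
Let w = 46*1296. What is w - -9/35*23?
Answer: 2086767/35 ≈ 59622.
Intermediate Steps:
w = 59616
w - -9/35*23 = 59616 - -9/35*23 = 59616 - (1/35)*(-9)*23 = 59616 - (-9)*23/35 = 59616 - 1*(-207/35) = 59616 + 207/35 = 2086767/35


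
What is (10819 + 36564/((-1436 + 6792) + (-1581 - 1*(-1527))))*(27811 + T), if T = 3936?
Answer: 82829224627/241 ≈ 3.4369e+8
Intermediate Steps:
(10819 + 36564/((-1436 + 6792) + (-1581 - 1*(-1527))))*(27811 + T) = (10819 + 36564/((-1436 + 6792) + (-1581 - 1*(-1527))))*(27811 + 3936) = (10819 + 36564/(5356 + (-1581 + 1527)))*31747 = (10819 + 36564/(5356 - 54))*31747 = (10819 + 36564/5302)*31747 = (10819 + 36564*(1/5302))*31747 = (10819 + 1662/241)*31747 = (2609041/241)*31747 = 82829224627/241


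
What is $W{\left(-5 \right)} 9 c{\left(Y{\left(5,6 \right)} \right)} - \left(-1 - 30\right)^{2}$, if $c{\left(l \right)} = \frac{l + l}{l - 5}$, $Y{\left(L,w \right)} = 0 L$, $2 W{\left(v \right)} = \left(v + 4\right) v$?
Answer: $-961$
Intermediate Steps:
$W{\left(v \right)} = \frac{v \left(4 + v\right)}{2}$ ($W{\left(v \right)} = \frac{\left(v + 4\right) v}{2} = \frac{\left(4 + v\right) v}{2} = \frac{v \left(4 + v\right)}{2}$)
$Y{\left(L,w \right)} = 0$
$c{\left(l \right)} = \frac{2 l}{-5 + l}$
$W{\left(-5 \right)} 9 c{\left(Y{\left(5,6 \right)} \right)} - \left(-1 - 30\right)^{2} = \frac{1}{2} \left(-5\right) \left(4 - 5\right) 9 \cdot 2 \cdot 0 \frac{1}{-5 + 0} - \left(-1 - 30\right)^{2} = \frac{1}{2} \left(-5\right) \left(-1\right) 9 \cdot 2 \cdot 0 \frac{1}{-5} - \left(-31\right)^{2} = \frac{5}{2} \cdot 9 \cdot 2 \cdot 0 \left(- \frac{1}{5}\right) - 961 = \frac{45}{2} \cdot 0 - 961 = 0 - 961 = -961$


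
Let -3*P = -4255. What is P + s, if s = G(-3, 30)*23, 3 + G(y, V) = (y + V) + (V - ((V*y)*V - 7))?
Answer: 194764/3 ≈ 64921.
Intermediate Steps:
G(y, V) = 4 + y + 2*V - y*V**2 (G(y, V) = -3 + ((y + V) + (V - ((V*y)*V - 7))) = -3 + ((V + y) + (V - (y*V**2 - 7))) = -3 + ((V + y) + (V - (-7 + y*V**2))) = -3 + ((V + y) + (V + (7 - y*V**2))) = -3 + ((V + y) + (7 + V - y*V**2)) = -3 + (7 + y + 2*V - y*V**2) = 4 + y + 2*V - y*V**2)
s = 63503 (s = (4 - 3 + 2*30 - 1*(-3)*30**2)*23 = (4 - 3 + 60 - 1*(-3)*900)*23 = (4 - 3 + 60 + 2700)*23 = 2761*23 = 63503)
P = 4255/3 (P = -1/3*(-4255) = 4255/3 ≈ 1418.3)
P + s = 4255/3 + 63503 = 194764/3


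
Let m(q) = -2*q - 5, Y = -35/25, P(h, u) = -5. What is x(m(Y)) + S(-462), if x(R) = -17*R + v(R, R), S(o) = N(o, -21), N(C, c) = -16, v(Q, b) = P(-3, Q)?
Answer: 82/5 ≈ 16.400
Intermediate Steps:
v(Q, b) = -5
Y = -7/5 (Y = -35*1/25 = -7/5 ≈ -1.4000)
S(o) = -16
m(q) = -5 - 2*q
x(R) = -5 - 17*R (x(R) = -17*R - 5 = -5 - 17*R)
x(m(Y)) + S(-462) = (-5 - 17*(-5 - 2*(-7/5))) - 16 = (-5 - 17*(-5 + 14/5)) - 16 = (-5 - 17*(-11/5)) - 16 = (-5 + 187/5) - 16 = 162/5 - 16 = 82/5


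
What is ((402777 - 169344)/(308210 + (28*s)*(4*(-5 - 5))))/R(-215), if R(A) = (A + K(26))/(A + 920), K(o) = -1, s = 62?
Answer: -1219039/382032 ≈ -3.1909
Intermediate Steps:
R(A) = (-1 + A)/(920 + A) (R(A) = (A - 1)/(A + 920) = (-1 + A)/(920 + A))
((402777 - 169344)/(308210 + (28*s)*(4*(-5 - 5))))/R(-215) = ((402777 - 169344)/(308210 + (28*62)*(4*(-5 - 5))))/(((-1 - 215)/(920 - 215))) = (233433/(308210 + 1736*(4*(-10))))/((-216/705)) = (233433/(308210 + 1736*(-40)))/(((1/705)*(-216))) = (233433/(308210 - 69440))/(-72/235) = (233433/238770)*(-235/72) = (233433*(1/238770))*(-235/72) = (25937/26530)*(-235/72) = -1219039/382032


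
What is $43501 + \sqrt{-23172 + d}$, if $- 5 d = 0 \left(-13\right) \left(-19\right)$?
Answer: $43501 + 2 i \sqrt{5793} \approx 43501.0 + 152.22 i$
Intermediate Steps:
$d = 0$ ($d = - \frac{0 \left(-13\right) \left(-19\right)}{5} = - \frac{0 \left(-19\right)}{5} = \left(- \frac{1}{5}\right) 0 = 0$)
$43501 + \sqrt{-23172 + d} = 43501 + \sqrt{-23172 + 0} = 43501 + \sqrt{-23172} = 43501 + 2 i \sqrt{5793}$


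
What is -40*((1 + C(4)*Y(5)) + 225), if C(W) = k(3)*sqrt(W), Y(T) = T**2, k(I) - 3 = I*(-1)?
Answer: -9040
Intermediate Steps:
k(I) = 3 - I (k(I) = 3 + I*(-1) = 3 - I)
C(W) = 0 (C(W) = (3 - 1*3)*sqrt(W) = (3 - 3)*sqrt(W) = 0*sqrt(W) = 0)
-40*((1 + C(4)*Y(5)) + 225) = -40*((1 + 0*5**2) + 225) = -40*((1 + 0*25) + 225) = -40*((1 + 0) + 225) = -40*(1 + 225) = -40*226 = -9040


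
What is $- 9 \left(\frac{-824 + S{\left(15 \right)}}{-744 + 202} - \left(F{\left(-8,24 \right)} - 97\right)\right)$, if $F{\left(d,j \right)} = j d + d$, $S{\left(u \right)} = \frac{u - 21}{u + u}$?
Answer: $- \frac{7280919}{2710} \approx -2686.7$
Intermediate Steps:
$S{\left(u \right)} = \frac{-21 + u}{2 u}$
$F{\left(d,j \right)} = d + d j$ ($F{\left(d,j \right)} = d j + d = d + d j$)
$- 9 \left(\frac{-824 + S{\left(15 \right)}}{-744 + 202} - \left(F{\left(-8,24 \right)} - 97\right)\right) = - 9 \left(\frac{-824 + \frac{-21 + 15}{2 \cdot 15}}{-744 + 202} - \left(- 8 \left(1 + 24\right) - 97\right)\right) = - 9 \left(\frac{-824 + \frac{1}{2} \cdot \frac{1}{15} \left(-6\right)}{-542} - \left(\left(-8\right) 25 - 97\right)\right) = - 9 \left(\left(-824 - \frac{1}{5}\right) \left(- \frac{1}{542}\right) - \left(-200 - 97\right)\right) = - 9 \left(\left(- \frac{4121}{5}\right) \left(- \frac{1}{542}\right) - -297\right) = - 9 \left(\frac{4121}{2710} + 297\right) = \left(-9\right) \frac{808991}{2710} = - \frac{7280919}{2710}$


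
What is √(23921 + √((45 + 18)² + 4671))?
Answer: √(23921 + 24*√15) ≈ 154.96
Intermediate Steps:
√(23921 + √((45 + 18)² + 4671)) = √(23921 + √(63² + 4671)) = √(23921 + √(3969 + 4671)) = √(23921 + √8640) = √(23921 + 24*√15)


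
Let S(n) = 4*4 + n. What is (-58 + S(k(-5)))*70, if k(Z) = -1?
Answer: -3010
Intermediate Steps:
S(n) = 16 + n
(-58 + S(k(-5)))*70 = (-58 + (16 - 1))*70 = (-58 + 15)*70 = -43*70 = -3010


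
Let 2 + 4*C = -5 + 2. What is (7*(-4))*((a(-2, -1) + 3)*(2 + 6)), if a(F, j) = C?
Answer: -392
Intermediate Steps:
C = -5/4 (C = -1/2 + (-5 + 2)/4 = -1/2 + (1/4)*(-3) = -1/2 - 3/4 = -5/4 ≈ -1.2500)
a(F, j) = -5/4
(7*(-4))*((a(-2, -1) + 3)*(2 + 6)) = (7*(-4))*((-5/4 + 3)*(2 + 6)) = -49*8 = -28*14 = -392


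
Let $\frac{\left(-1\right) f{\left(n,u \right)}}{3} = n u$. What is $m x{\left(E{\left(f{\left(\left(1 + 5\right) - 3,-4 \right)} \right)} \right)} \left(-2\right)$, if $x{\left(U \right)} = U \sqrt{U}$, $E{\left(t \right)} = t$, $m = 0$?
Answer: $0$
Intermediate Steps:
$f{\left(n,u \right)} = - 3 n u$
$x{\left(U \right)} = U^{\frac{3}{2}}$
$m x{\left(E{\left(f{\left(\left(1 + 5\right) - 3,-4 \right)} \right)} \right)} \left(-2\right) = 0 \left(\left(-3\right) \left(\left(1 + 5\right) - 3\right) \left(-4\right)\right)^{\frac{3}{2}} \left(-2\right) = 0 \left(\left(-3\right) \left(6 - 3\right) \left(-4\right)\right)^{\frac{3}{2}} \left(-2\right) = 0 \left(\left(-3\right) 3 \left(-4\right)\right)^{\frac{3}{2}} \left(-2\right) = 0 \cdot 36^{\frac{3}{2}} \left(-2\right) = 0 \cdot 216 \left(-2\right) = 0 \left(-2\right) = 0$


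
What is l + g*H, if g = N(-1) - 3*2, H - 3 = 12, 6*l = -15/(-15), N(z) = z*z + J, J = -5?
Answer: -899/6 ≈ -149.83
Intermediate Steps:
N(z) = -5 + z² (N(z) = z*z - 5 = z² - 5 = -5 + z²)
l = ⅙ (l = (-15/(-15))/6 = (-15*(-1/15))/6 = (⅙)*1 = ⅙ ≈ 0.16667)
H = 15 (H = 3 + 12 = 15)
g = -10 (g = (-5 + (-1)²) - 3*2 = (-5 + 1) - 6 = -4 - 6 = -10)
l + g*H = ⅙ - 10*15 = ⅙ - 150 = -899/6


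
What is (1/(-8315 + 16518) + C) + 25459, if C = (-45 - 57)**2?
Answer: 294184190/8203 ≈ 35863.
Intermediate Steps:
C = 10404 (C = (-102)**2 = 10404)
(1/(-8315 + 16518) + C) + 25459 = (1/(-8315 + 16518) + 10404) + 25459 = (1/8203 + 10404) + 25459 = 85344013/8203 + 25459 = 294184190/8203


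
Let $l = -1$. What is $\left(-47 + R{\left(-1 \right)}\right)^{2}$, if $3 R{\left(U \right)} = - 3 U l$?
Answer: $2304$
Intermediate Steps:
$R{\left(U \right)} = U$ ($R{\left(U \right)} = \frac{- 3 U \left(-1\right)}{3} = \frac{3 U}{3} = U$)
$\left(-47 + R{\left(-1 \right)}\right)^{2} = \left(-47 - 1\right)^{2} = \left(-48\right)^{2} = 2304$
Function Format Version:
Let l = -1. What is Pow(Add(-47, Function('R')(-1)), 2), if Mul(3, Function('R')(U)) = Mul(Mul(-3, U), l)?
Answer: 2304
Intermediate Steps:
Function('R')(U) = U (Function('R')(U) = Mul(Rational(1, 3), Mul(Mul(-3, U), -1)) = Mul(Rational(1, 3), Mul(3, U)) = U)
Pow(Add(-47, Function('R')(-1)), 2) = Pow(Add(-47, -1), 2) = Pow(-48, 2) = 2304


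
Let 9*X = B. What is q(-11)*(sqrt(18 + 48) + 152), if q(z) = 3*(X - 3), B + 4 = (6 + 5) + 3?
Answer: -2584/3 - 17*sqrt(66)/3 ≈ -907.37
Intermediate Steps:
B = 10 (B = -4 + ((6 + 5) + 3) = -4 + (11 + 3) = -4 + 14 = 10)
X = 10/9 (X = (1/9)*10 = 10/9 ≈ 1.1111)
q(z) = -17/3 (q(z) = 3*(10/9 - 3) = 3*(-17/9) = -17/3)
q(-11)*(sqrt(18 + 48) + 152) = -17*(sqrt(18 + 48) + 152)/3 = -17*(sqrt(66) + 152)/3 = -17*(152 + sqrt(66))/3 = -2584/3 - 17*sqrt(66)/3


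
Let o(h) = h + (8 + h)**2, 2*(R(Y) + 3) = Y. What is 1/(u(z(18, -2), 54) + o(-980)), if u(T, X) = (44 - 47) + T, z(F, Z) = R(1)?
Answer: 2/1887597 ≈ 1.0595e-6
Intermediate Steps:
R(Y) = -3 + Y/2
z(F, Z) = -5/2 (z(F, Z) = -3 + (1/2)*1 = -3 + 1/2 = -5/2)
u(T, X) = -3 + T
1/(u(z(18, -2), 54) + o(-980)) = 1/((-3 - 5/2) + (-980 + (8 - 980)**2)) = 1/(-11/2 + (-980 + (-972)**2)) = 1/(-11/2 + (-980 + 944784)) = 1/(-11/2 + 943804) = 1/(1887597/2) = 2/1887597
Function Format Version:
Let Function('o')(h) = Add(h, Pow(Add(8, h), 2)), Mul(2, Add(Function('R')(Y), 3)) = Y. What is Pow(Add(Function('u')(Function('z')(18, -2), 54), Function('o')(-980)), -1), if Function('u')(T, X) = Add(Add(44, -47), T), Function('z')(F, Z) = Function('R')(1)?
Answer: Rational(2, 1887597) ≈ 1.0595e-6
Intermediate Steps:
Function('R')(Y) = Add(-3, Mul(Rational(1, 2), Y))
Function('z')(F, Z) = Rational(-5, 2) (Function('z')(F, Z) = Add(-3, Mul(Rational(1, 2), 1)) = Add(-3, Rational(1, 2)) = Rational(-5, 2))
Function('u')(T, X) = Add(-3, T)
Pow(Add(Function('u')(Function('z')(18, -2), 54), Function('o')(-980)), -1) = Pow(Add(Add(-3, Rational(-5, 2)), Add(-980, Pow(Add(8, -980), 2))), -1) = Pow(Add(Rational(-11, 2), Add(-980, Pow(-972, 2))), -1) = Pow(Add(Rational(-11, 2), Add(-980, 944784)), -1) = Pow(Add(Rational(-11, 2), 943804), -1) = Pow(Rational(1887597, 2), -1) = Rational(2, 1887597)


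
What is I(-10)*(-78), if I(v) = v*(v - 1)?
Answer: -8580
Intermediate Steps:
I(v) = v*(-1 + v)
I(-10)*(-78) = -10*(-1 - 10)*(-78) = -10*(-11)*(-78) = 110*(-78) = -8580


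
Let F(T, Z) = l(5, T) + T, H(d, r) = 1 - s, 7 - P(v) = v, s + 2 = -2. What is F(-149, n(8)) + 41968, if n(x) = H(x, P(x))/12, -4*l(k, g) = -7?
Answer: 167283/4 ≈ 41821.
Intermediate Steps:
s = -4 (s = -2 - 2 = -4)
l(k, g) = 7/4 (l(k, g) = -¼*(-7) = 7/4)
P(v) = 7 - v
H(d, r) = 5 (H(d, r) = 1 - 1*(-4) = 1 + 4 = 5)
n(x) = 5/12
F(T, Z) = 7/4 + T
F(-149, n(8)) + 41968 = (7/4 - 149) + 41968 = -589/4 + 41968 = 167283/4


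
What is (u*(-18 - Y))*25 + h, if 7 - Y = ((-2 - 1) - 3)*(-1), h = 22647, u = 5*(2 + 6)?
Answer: 3647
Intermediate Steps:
u = 40 (u = 5*8 = 40)
Y = 1 (Y = 7 - ((-2 - 1) - 3)*(-1) = 7 - (-3 - 3)*(-1) = 7 - (-6)*(-1) = 7 - 1*6 = 7 - 6 = 1)
(u*(-18 - Y))*25 + h = (40*(-18 - 1*1))*25 + 22647 = (40*(-18 - 1))*25 + 22647 = (40*(-19))*25 + 22647 = -760*25 + 22647 = -19000 + 22647 = 3647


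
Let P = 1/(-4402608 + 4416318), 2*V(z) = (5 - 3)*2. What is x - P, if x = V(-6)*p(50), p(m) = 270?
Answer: 7403399/13710 ≈ 540.00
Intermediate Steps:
V(z) = 2 (V(z) = ((5 - 3)*2)/2 = (2*2)/2 = (1/2)*4 = 2)
x = 540 (x = 2*270 = 540)
P = 1/13710 ≈ 7.2939e-5
x - P = 540 - 1*1/13710 = 540 - 1/13710 = 7403399/13710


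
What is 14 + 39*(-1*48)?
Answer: -1858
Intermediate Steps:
14 + 39*(-1*48) = 14 + 39*(-48) = 14 - 1872 = -1858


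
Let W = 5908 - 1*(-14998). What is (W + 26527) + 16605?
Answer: 64038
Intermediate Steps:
W = 20906 (W = 5908 + 14998 = 20906)
(W + 26527) + 16605 = (20906 + 26527) + 16605 = 47433 + 16605 = 64038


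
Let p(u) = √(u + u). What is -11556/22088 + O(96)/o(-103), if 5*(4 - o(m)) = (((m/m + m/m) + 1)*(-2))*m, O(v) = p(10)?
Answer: -2889/5522 - 5*√5/299 ≈ -0.56057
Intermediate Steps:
p(u) = √2*√u (p(u) = √(2*u) = √2*√u)
O(v) = 2*√5 (O(v) = √2*√10 = 2*√5)
o(m) = 4 + 6*m/5 (o(m) = 4 - ((m/m + m/m) + 1)*(-2)*m/5 = 4 - ((1 + 1) + 1)*(-2)*m/5 = 4 - (2 + 1)*(-2)*m/5 = 4 - 3*(-2)*m/5 = 4 - (-6)*m/5 = 4 + 6*m/5)
-11556/22088 + O(96)/o(-103) = -11556/22088 + (2*√5)/(4 + (6/5)*(-103)) = -11556*1/22088 + (2*√5)/(4 - 618/5) = -2889/5522 + (2*√5)/(-598/5) = -2889/5522 + (2*√5)*(-5/598) = -2889/5522 - 5*√5/299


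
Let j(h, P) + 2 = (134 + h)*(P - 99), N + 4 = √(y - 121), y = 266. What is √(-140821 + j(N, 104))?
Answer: √(-140173 + 5*√145) ≈ 374.32*I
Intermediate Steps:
N = -4 + √145 (N = -4 + √(266 - 121) = -4 + √145 ≈ 8.0416)
j(h, P) = -2 + (-99 + P)*(134 + h) (j(h, P) = -2 + (134 + h)*(P - 99) = -2 + (134 + h)*(-99 + P) = -2 + (-99 + P)*(134 + h))
√(-140821 + j(N, 104)) = √(-140821 + (-13268 - 99*(-4 + √145) + 134*104 + 104*(-4 + √145))) = √(-140821 + (-13268 + (396 - 99*√145) + 13936 + (-416 + 104*√145))) = √(-140821 + (648 + 5*√145)) = √(-140173 + 5*√145)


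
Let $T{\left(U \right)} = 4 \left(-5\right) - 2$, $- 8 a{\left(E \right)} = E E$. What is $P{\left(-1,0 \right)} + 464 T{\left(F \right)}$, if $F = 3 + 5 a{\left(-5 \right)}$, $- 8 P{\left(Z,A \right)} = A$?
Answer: $-10208$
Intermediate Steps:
$P{\left(Z,A \right)} = - \frac{A}{8}$
$a{\left(E \right)} = - \frac{E^{2}}{8}$ ($a{\left(E \right)} = - \frac{E E}{8} = - \frac{E^{2}}{8}$)
$F = - \frac{101}{8}$ ($F = 3 + 5 \left(- \frac{\left(-5\right)^{2}}{8}\right) = 3 + 5 \left(\left(- \frac{1}{8}\right) 25\right) = 3 + 5 \left(- \frac{25}{8}\right) = 3 - \frac{125}{8} = - \frac{101}{8} \approx -12.625$)
$T{\left(U \right)} = -22$ ($T{\left(U \right)} = -20 - 2 = -22$)
$P{\left(-1,0 \right)} + 464 T{\left(F \right)} = \left(- \frac{1}{8}\right) 0 + 464 \left(-22\right) = 0 - 10208 = -10208$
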